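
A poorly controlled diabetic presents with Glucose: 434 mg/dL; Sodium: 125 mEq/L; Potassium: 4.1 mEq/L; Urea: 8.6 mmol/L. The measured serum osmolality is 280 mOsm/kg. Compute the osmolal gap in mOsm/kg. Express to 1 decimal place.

-2.7 mOsm/kg

Calculated osmolality = 2·Na + glucose/18 + urea
= 2·125 + 434/18 + 8.6
= 250 + 24.11 + 8.60
= 282.71 mOsm/kg ≈ 282.7 mOsm/kg
Osmolar gap = measured − calculated = 280 − 282.7 = -2.7 mOsm/kg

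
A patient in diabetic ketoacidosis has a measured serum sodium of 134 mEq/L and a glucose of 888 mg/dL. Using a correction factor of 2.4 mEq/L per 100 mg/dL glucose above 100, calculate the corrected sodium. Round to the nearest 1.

Corrected Na = measured Na + 2.4 · (glucose − 100)/100
= 134 + 2.4 · (888 − 100)/100
= 134 + 18.9
= 152.9 mEq/L

153 mEq/L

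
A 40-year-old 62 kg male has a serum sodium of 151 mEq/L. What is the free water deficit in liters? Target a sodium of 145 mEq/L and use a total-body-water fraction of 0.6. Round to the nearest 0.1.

1.5 L

TBW = 0.6 · 62 = 37.2 L
Free water deficit = TBW · (Na/145 − 1)
= 37.2 · (151/145 − 1)
= 37.2 · 0.0414
= 1.54 L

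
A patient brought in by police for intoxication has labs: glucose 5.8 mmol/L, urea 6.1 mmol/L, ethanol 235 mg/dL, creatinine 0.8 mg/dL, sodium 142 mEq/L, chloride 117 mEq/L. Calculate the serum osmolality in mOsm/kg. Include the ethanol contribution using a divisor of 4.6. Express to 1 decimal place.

347.0 mOsm/kg

Calculated osmolality = 2·Na + glucose + urea + ethanol/4.6
= 2·142 + 5.8 + 6.1 + 235/4.6
= 284 + 5.80 + 6.10 + 51.09
= 346.99 mOsm/kg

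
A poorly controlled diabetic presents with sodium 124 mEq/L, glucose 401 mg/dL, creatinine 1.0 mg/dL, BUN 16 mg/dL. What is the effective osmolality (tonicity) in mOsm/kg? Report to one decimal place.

270.3 mOsm/kg

Effective osmolality excludes urea (freely permeant across cell membranes):
2·Na + glucose/18
= 2·124 + 401/18
= 248 + 22.28
= 270.28 mOsm/kg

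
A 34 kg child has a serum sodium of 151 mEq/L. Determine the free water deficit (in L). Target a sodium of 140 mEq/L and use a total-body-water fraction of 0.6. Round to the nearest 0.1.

1.6 L

TBW = 0.6 · 34 = 20.4 L
Free water deficit = TBW · (Na/140 − 1)
= 20.4 · (151/140 − 1)
= 20.4 · 0.0786
= 1.6 L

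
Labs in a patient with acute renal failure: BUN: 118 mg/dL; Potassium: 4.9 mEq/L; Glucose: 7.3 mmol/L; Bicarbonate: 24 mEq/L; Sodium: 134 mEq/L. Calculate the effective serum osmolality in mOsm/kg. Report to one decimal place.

275.3 mOsm/kg

Effective osmolality excludes urea (freely permeant across cell membranes):
2·Na + glucose
= 2·134 + 7.3
= 268 + 7.3
= 275.3 mOsm/kg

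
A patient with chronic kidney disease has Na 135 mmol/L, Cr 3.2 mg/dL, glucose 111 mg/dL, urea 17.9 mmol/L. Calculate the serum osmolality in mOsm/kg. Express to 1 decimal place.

Calculated osmolality = 2·Na + glucose/18 + urea
= 2·135 + 111/18 + 17.9
= 270 + 6.17 + 17.90
= 294.07 mOsm/kg

294.1 mOsm/kg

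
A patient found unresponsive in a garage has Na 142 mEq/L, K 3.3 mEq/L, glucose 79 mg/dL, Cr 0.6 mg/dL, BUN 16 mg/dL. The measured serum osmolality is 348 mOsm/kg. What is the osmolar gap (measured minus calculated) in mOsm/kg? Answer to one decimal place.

53.9 mOsm/kg

Calculated osmolality = 2·Na + glucose/18 + BUN/2.8
= 2·142 + 79/18 + 16/2.8
= 284 + 4.39 + 5.71
= 294.1 mOsm/kg ≈ 294.1 mOsm/kg
Osmolar gap = measured − calculated = 348 − 294.1 = 53.9 mOsm/kg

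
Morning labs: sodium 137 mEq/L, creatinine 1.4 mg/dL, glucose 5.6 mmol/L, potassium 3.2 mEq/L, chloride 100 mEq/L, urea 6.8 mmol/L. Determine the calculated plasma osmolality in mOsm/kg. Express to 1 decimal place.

Calculated osmolality = 2·Na + glucose + urea
= 2·137 + 5.6 + 6.8
= 274 + 5.60 + 6.80
= 286.4 mOsm/kg

286.4 mOsm/kg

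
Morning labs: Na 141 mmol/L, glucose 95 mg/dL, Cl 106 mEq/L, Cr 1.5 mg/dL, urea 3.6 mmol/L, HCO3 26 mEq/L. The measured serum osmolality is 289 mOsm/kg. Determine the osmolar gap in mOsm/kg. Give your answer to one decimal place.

-1.9 mOsm/kg

Calculated osmolality = 2·Na + glucose/18 + urea
= 2·141 + 95/18 + 3.6
= 282 + 5.28 + 3.60
= 290.88 mOsm/kg ≈ 290.9 mOsm/kg
Osmolar gap = measured − calculated = 289 − 290.9 = -1.9 mOsm/kg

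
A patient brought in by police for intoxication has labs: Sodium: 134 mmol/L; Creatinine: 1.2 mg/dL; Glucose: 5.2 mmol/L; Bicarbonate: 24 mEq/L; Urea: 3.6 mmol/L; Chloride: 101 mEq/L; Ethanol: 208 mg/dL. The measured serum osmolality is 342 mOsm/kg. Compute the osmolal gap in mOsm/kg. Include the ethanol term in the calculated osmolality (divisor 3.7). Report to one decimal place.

Calculated osmolality = 2·Na + glucose + urea + ethanol/3.7
= 2·134 + 5.2 + 3.6 + 208/3.7
= 268 + 5.20 + 3.60 + 56.22
= 333.02 mOsm/kg ≈ 333.0 mOsm/kg
Osmolar gap = measured − calculated = 342 − 333.0 = 9.0 mOsm/kg

9.0 mOsm/kg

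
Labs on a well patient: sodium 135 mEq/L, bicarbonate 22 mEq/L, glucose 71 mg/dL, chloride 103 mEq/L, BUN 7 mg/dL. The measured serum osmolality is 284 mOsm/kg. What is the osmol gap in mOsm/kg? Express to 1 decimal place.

7.6 mOsm/kg

Calculated osmolality = 2·Na + glucose/18 + BUN/2.8
= 2·135 + 71/18 + 7/2.8
= 270 + 3.94 + 2.50
= 276.44 mOsm/kg ≈ 276.4 mOsm/kg
Osmolar gap = measured − calculated = 284 − 276.4 = 7.6 mOsm/kg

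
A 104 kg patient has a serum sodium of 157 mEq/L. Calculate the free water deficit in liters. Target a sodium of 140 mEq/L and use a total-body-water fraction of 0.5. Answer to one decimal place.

TBW = 0.5 · 104 = 52 L
Free water deficit = TBW · (Na/140 − 1)
= 52 · (157/140 − 1)
= 52 · 0.1214
= 6.31 L

6.3 L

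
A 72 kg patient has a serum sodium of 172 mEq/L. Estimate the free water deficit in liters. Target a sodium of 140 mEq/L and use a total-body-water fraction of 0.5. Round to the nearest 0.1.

8.2 L

TBW = 0.5 · 72 = 36 L
Free water deficit = TBW · (Na/140 − 1)
= 36 · (172/140 − 1)
= 36 · 0.2286
= 8.23 L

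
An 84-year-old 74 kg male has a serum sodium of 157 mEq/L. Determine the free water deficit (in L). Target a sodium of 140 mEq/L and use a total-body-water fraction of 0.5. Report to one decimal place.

4.5 L

TBW = 0.5 · 74 = 37 L
Free water deficit = TBW · (Na/140 − 1)
= 37 · (157/140 − 1)
= 37 · 0.1214
= 4.49 L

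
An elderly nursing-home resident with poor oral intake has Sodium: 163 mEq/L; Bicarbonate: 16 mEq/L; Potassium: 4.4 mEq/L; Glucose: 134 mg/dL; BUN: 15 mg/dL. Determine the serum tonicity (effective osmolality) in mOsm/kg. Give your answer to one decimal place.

333.4 mOsm/kg

Effective osmolality excludes urea (freely permeant across cell membranes):
2·Na + glucose/18
= 2·163 + 134/18
= 326 + 7.44
= 333.44 mOsm/kg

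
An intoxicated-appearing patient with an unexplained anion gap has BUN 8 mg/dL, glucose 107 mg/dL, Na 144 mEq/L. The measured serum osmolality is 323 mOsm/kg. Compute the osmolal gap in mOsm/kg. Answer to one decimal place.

26.2 mOsm/kg

Calculated osmolality = 2·Na + glucose/18 + BUN/2.8
= 2·144 + 107/18 + 8/2.8
= 288 + 5.94 + 2.86
= 296.8 mOsm/kg ≈ 296.8 mOsm/kg
Osmolar gap = measured − calculated = 323 − 296.8 = 26.2 mOsm/kg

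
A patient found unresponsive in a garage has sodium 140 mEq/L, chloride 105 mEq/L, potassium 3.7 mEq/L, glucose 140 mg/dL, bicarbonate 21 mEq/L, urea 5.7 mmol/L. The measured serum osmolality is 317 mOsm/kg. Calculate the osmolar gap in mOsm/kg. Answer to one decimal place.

Calculated osmolality = 2·Na + glucose/18 + urea
= 2·140 + 140/18 + 5.7
= 280 + 7.78 + 5.70
= 293.48 mOsm/kg ≈ 293.5 mOsm/kg
Osmolar gap = measured − calculated = 317 − 293.5 = 23.5 mOsm/kg

23.5 mOsm/kg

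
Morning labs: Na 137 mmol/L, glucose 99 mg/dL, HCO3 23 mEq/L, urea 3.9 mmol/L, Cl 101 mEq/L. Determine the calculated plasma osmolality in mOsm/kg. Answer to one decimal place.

Calculated osmolality = 2·Na + glucose/18 + urea
= 2·137 + 99/18 + 3.9
= 274 + 5.50 + 3.90
= 283.4 mOsm/kg

283.4 mOsm/kg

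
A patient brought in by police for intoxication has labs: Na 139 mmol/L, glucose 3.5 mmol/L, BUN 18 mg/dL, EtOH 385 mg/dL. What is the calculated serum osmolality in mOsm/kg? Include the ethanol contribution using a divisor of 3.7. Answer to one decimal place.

Calculated osmolality = 2·Na + glucose + BUN/2.8 + ethanol/3.7
= 2·139 + 3.5 + 18/2.8 + 385/3.7
= 278 + 3.50 + 6.43 + 104.05
= 391.98 mOsm/kg

392.0 mOsm/kg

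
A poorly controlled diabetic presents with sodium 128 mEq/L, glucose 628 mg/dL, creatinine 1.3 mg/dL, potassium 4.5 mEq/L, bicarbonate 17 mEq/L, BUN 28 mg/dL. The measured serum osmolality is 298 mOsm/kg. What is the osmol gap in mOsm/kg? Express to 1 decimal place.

-2.9 mOsm/kg

Calculated osmolality = 2·Na + glucose/18 + BUN/2.8
= 2·128 + 628/18 + 28/2.8
= 256 + 34.89 + 10
= 300.89 mOsm/kg ≈ 300.9 mOsm/kg
Osmolar gap = measured − calculated = 298 − 300.9 = -2.9 mOsm/kg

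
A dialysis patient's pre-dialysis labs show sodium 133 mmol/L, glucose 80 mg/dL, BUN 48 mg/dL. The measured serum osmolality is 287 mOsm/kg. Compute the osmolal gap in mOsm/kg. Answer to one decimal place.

Calculated osmolality = 2·Na + glucose/18 + BUN/2.8
= 2·133 + 80/18 + 48/2.8
= 266 + 4.44 + 17.14
= 287.58 mOsm/kg ≈ 287.6 mOsm/kg
Osmolar gap = measured − calculated = 287 − 287.6 = -0.6 mOsm/kg

-0.6 mOsm/kg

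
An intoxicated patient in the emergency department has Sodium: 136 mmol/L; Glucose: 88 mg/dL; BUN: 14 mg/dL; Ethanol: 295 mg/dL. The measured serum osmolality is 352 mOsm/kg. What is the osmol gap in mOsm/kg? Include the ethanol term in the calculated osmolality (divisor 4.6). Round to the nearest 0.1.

Calculated osmolality = 2·Na + glucose/18 + BUN/2.8 + ethanol/4.6
= 2·136 + 88/18 + 14/2.8 + 295/4.6
= 272 + 4.89 + 5 + 64.13
= 346.02 mOsm/kg ≈ 346.0 mOsm/kg
Osmolar gap = measured − calculated = 352 − 346.0 = 6.0 mOsm/kg

6.0 mOsm/kg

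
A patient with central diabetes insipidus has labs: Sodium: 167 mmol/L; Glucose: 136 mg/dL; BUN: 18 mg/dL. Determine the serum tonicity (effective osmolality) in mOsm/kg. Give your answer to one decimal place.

Effective osmolality excludes urea (freely permeant across cell membranes):
2·Na + glucose/18
= 2·167 + 136/18
= 334 + 7.56
= 341.56 mOsm/kg

341.6 mOsm/kg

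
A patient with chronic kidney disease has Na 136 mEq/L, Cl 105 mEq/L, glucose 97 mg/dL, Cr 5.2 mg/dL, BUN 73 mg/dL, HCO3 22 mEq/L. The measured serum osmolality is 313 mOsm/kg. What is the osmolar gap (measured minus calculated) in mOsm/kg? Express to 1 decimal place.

Calculated osmolality = 2·Na + glucose/18 + BUN/2.8
= 2·136 + 97/18 + 73/2.8
= 272 + 5.39 + 26.07
= 303.46 mOsm/kg ≈ 303.5 mOsm/kg
Osmolar gap = measured − calculated = 313 − 303.5 = 9.5 mOsm/kg

9.5 mOsm/kg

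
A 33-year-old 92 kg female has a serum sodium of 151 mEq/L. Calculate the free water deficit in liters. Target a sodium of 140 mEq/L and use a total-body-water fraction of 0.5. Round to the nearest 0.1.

3.6 L

TBW = 0.5 · 92 = 46 L
Free water deficit = TBW · (Na/140 − 1)
= 46 · (151/140 − 1)
= 46 · 0.0786
= 3.62 L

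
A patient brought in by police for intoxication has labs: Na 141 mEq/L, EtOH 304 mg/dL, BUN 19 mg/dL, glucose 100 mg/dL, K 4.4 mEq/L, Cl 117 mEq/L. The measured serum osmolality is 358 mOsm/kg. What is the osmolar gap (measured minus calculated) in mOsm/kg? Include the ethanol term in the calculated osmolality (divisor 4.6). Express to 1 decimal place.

Calculated osmolality = 2·Na + glucose/18 + BUN/2.8 + ethanol/4.6
= 2·141 + 100/18 + 19/2.8 + 304/4.6
= 282 + 5.56 + 6.79 + 66.09
= 360.44 mOsm/kg ≈ 360.4 mOsm/kg
Osmolar gap = measured − calculated = 358 − 360.4 = -2.4 mOsm/kg

-2.4 mOsm/kg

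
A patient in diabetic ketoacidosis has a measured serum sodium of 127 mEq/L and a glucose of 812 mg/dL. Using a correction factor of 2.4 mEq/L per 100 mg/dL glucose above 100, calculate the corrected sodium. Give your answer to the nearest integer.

144 mEq/L

Corrected Na = measured Na + 2.4 · (glucose − 100)/100
= 127 + 2.4 · (812 − 100)/100
= 127 + 17.1
= 144.1 mEq/L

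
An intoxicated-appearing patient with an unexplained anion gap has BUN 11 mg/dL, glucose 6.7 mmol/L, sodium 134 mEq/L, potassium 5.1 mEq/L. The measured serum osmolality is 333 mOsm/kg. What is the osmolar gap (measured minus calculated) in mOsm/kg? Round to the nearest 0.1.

Calculated osmolality = 2·Na + glucose + BUN/2.8
= 2·134 + 6.7 + 11/2.8
= 268 + 6.70 + 3.93
= 278.63 mOsm/kg ≈ 278.6 mOsm/kg
Osmolar gap = measured − calculated = 333 − 278.6 = 54.4 mOsm/kg

54.4 mOsm/kg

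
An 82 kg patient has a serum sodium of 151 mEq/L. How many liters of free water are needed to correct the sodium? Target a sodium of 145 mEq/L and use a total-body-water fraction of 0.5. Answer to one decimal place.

1.7 L

TBW = 0.5 · 82 = 41 L
Free water deficit = TBW · (Na/145 − 1)
= 41 · (151/145 − 1)
= 41 · 0.0414
= 1.7 L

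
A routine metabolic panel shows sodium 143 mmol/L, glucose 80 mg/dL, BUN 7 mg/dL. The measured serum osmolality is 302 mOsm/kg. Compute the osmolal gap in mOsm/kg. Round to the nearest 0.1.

9.1 mOsm/kg

Calculated osmolality = 2·Na + glucose/18 + BUN/2.8
= 2·143 + 80/18 + 7/2.8
= 286 + 4.44 + 2.50
= 292.94 mOsm/kg ≈ 292.9 mOsm/kg
Osmolar gap = measured − calculated = 302 − 292.9 = 9.1 mOsm/kg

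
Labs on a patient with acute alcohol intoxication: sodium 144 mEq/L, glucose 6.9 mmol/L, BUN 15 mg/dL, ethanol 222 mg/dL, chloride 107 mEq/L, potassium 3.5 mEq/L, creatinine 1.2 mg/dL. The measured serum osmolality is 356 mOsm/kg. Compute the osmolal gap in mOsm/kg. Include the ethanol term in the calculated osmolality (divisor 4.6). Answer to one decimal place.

Calculated osmolality = 2·Na + glucose + BUN/2.8 + ethanol/4.6
= 2·144 + 6.9 + 15/2.8 + 222/4.6
= 288 + 6.90 + 5.36 + 48.26
= 348.52 mOsm/kg ≈ 348.5 mOsm/kg
Osmolar gap = measured − calculated = 356 − 348.5 = 7.5 mOsm/kg

7.5 mOsm/kg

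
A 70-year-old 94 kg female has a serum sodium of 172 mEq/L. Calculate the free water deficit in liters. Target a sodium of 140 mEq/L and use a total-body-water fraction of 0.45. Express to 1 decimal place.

9.7 L

TBW = 0.45 · 94 = 42.3 L
Free water deficit = TBW · (Na/140 − 1)
= 42.3 · (172/140 − 1)
= 42.3 · 0.2286
= 9.67 L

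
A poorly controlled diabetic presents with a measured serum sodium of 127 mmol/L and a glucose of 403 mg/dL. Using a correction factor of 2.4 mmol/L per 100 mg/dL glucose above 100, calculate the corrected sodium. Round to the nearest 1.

134 mmol/L

Corrected Na = measured Na + 2.4 · (glucose − 100)/100
= 127 + 2.4 · (403 − 100)/100
= 127 + 7.3
= 134.3 mmol/L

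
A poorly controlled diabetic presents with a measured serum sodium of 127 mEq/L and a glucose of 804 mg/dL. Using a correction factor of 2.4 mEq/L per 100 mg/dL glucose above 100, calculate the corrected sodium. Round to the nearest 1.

144 mEq/L

Corrected Na = measured Na + 2.4 · (glucose − 100)/100
= 127 + 2.4 · (804 − 100)/100
= 127 + 16.9
= 143.9 mEq/L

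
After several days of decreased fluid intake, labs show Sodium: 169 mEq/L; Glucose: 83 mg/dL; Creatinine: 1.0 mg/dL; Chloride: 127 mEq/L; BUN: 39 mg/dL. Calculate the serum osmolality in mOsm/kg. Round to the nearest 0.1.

356.5 mOsm/kg

Calculated osmolality = 2·Na + glucose/18 + BUN/2.8
= 2·169 + 83/18 + 39/2.8
= 338 + 4.61 + 13.93
= 356.54 mOsm/kg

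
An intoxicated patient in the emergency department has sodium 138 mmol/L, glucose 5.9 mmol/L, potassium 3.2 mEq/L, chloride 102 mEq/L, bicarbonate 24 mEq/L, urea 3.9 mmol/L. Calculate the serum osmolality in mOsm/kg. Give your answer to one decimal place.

Calculated osmolality = 2·Na + glucose + urea
= 2·138 + 5.9 + 3.9
= 276 + 5.90 + 3.90
= 285.8 mOsm/kg

285.8 mOsm/kg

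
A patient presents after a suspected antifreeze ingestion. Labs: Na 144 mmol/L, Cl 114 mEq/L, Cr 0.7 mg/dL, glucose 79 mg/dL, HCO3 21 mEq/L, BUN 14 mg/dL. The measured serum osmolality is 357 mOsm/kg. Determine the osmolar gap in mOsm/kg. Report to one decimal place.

59.6 mOsm/kg

Calculated osmolality = 2·Na + glucose/18 + BUN/2.8
= 2·144 + 79/18 + 14/2.8
= 288 + 4.39 + 5
= 297.39 mOsm/kg ≈ 297.4 mOsm/kg
Osmolar gap = measured − calculated = 357 − 297.4 = 59.6 mOsm/kg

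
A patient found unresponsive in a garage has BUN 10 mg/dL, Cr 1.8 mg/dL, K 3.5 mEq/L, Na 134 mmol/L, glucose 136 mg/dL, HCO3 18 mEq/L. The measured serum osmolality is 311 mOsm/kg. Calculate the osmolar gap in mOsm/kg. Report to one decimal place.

Calculated osmolality = 2·Na + glucose/18 + BUN/2.8
= 2·134 + 136/18 + 10/2.8
= 268 + 7.56 + 3.57
= 279.13 mOsm/kg ≈ 279.1 mOsm/kg
Osmolar gap = measured − calculated = 311 − 279.1 = 31.9 mOsm/kg

31.9 mOsm/kg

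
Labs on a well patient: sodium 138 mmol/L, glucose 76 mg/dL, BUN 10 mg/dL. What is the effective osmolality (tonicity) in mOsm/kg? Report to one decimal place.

280.2 mOsm/kg

Effective osmolality excludes urea (freely permeant across cell membranes):
2·Na + glucose/18
= 2·138 + 76/18
= 276 + 4.22
= 280.22 mOsm/kg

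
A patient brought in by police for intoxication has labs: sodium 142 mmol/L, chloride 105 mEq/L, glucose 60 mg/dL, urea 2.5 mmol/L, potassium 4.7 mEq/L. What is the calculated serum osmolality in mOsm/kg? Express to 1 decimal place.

289.8 mOsm/kg

Calculated osmolality = 2·Na + glucose/18 + urea
= 2·142 + 60/18 + 2.5
= 284 + 3.33 + 2.50
= 289.83 mOsm/kg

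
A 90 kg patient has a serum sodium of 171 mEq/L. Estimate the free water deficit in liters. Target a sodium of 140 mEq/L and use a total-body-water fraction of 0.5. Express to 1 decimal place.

10.0 L

TBW = 0.5 · 90 = 45 L
Free water deficit = TBW · (Na/140 − 1)
= 45 · (171/140 − 1)
= 45 · 0.2214
= 9.96 L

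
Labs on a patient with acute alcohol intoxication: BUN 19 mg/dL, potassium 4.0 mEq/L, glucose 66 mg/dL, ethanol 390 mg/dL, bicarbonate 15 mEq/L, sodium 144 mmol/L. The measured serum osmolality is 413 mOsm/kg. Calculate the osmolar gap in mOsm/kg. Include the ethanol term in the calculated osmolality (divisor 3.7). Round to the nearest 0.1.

Calculated osmolality = 2·Na + glucose/18 + BUN/2.8 + ethanol/3.7
= 2·144 + 66/18 + 19/2.8 + 390/3.7
= 288 + 3.67 + 6.79 + 105.41
= 403.87 mOsm/kg ≈ 403.9 mOsm/kg
Osmolar gap = measured − calculated = 413 − 403.9 = 9.1 mOsm/kg

9.1 mOsm/kg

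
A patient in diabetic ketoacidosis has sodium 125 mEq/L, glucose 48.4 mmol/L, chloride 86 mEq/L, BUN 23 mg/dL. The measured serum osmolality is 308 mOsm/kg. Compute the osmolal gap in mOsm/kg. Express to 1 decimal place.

1.4 mOsm/kg

Calculated osmolality = 2·Na + glucose + BUN/2.8
= 2·125 + 48.4 + 23/2.8
= 250 + 48.40 + 8.21
= 306.61 mOsm/kg ≈ 306.6 mOsm/kg
Osmolar gap = measured − calculated = 308 − 306.6 = 1.4 mOsm/kg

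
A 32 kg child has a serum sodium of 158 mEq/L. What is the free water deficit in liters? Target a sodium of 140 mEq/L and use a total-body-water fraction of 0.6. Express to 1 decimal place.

2.5 L

TBW = 0.6 · 32 = 19.2 L
Free water deficit = TBW · (Na/140 − 1)
= 19.2 · (158/140 − 1)
= 19.2 · 0.1286
= 2.47 L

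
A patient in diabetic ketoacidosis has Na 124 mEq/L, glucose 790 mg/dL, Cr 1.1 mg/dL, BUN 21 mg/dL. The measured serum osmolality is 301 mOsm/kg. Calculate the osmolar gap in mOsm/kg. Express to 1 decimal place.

Calculated osmolality = 2·Na + glucose/18 + BUN/2.8
= 2·124 + 790/18 + 21/2.8
= 248 + 43.89 + 7.50
= 299.39 mOsm/kg ≈ 299.4 mOsm/kg
Osmolar gap = measured − calculated = 301 − 299.4 = 1.6 mOsm/kg

1.6 mOsm/kg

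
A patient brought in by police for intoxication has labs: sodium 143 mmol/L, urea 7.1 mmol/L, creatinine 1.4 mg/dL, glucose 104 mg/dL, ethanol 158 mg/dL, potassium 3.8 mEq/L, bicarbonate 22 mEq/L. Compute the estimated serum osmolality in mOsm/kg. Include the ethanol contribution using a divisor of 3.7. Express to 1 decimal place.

341.6 mOsm/kg

Calculated osmolality = 2·Na + glucose/18 + urea + ethanol/3.7
= 2·143 + 104/18 + 7.1 + 158/3.7
= 286 + 5.78 + 7.10 + 42.70
= 341.58 mOsm/kg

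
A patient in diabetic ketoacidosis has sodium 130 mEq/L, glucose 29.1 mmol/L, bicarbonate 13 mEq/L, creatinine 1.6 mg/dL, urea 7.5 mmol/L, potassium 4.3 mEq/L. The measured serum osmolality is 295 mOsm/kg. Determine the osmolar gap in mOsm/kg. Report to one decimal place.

-1.6 mOsm/kg

Calculated osmolality = 2·Na + glucose + urea
= 2·130 + 29.1 + 7.5
= 260 + 29.10 + 7.50
= 296.6 mOsm/kg ≈ 296.6 mOsm/kg
Osmolar gap = measured − calculated = 295 − 296.6 = -1.6 mOsm/kg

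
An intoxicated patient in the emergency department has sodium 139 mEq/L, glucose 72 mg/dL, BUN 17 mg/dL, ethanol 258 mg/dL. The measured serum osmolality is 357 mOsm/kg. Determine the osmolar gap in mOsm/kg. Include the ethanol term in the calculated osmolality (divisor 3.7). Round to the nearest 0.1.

-0.8 mOsm/kg

Calculated osmolality = 2·Na + glucose/18 + BUN/2.8 + ethanol/3.7
= 2·139 + 72/18 + 17/2.8 + 258/3.7
= 278 + 4 + 6.07 + 69.73
= 357.8 mOsm/kg ≈ 357.8 mOsm/kg
Osmolar gap = measured − calculated = 357 − 357.8 = -0.8 mOsm/kg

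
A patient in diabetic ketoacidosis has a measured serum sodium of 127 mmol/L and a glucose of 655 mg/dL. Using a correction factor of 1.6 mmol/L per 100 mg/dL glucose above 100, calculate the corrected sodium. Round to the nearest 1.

Corrected Na = measured Na + 1.6 · (glucose − 100)/100
= 127 + 1.6 · (655 − 100)/100
= 127 + 8.9
= 135.9 mmol/L

136 mmol/L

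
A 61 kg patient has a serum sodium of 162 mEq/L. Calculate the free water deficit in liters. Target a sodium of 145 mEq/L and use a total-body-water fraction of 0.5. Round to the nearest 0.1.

3.6 L

TBW = 0.5 · 61 = 30.5 L
Free water deficit = TBW · (Na/145 − 1)
= 30.5 · (162/145 − 1)
= 30.5 · 0.1172
= 3.57 L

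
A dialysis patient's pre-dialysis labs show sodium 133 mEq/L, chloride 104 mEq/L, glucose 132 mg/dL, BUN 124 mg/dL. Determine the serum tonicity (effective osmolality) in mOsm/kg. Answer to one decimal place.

Effective osmolality excludes urea (freely permeant across cell membranes):
2·Na + glucose/18
= 2·133 + 132/18
= 266 + 7.33
= 273.33 mOsm/kg

273.3 mOsm/kg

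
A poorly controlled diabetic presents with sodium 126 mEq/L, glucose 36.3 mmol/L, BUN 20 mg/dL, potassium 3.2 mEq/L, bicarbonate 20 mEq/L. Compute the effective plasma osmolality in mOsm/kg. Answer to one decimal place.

288.3 mOsm/kg

Effective osmolality excludes urea (freely permeant across cell membranes):
2·Na + glucose
= 2·126 + 36.3
= 252 + 36.3
= 288.3 mOsm/kg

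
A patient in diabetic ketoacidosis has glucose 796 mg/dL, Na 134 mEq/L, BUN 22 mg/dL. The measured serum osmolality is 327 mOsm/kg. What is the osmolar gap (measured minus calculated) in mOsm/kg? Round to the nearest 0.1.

Calculated osmolality = 2·Na + glucose/18 + BUN/2.8
= 2·134 + 796/18 + 22/2.8
= 268 + 44.22 + 7.86
= 320.08 mOsm/kg ≈ 320.1 mOsm/kg
Osmolar gap = measured − calculated = 327 − 320.1 = 6.9 mOsm/kg

6.9 mOsm/kg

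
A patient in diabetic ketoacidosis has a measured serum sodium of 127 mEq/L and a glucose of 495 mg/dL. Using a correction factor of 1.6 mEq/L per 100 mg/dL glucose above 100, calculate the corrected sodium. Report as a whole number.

Corrected Na = measured Na + 1.6 · (glucose − 100)/100
= 127 + 1.6 · (495 − 100)/100
= 127 + 6.3
= 133.3 mEq/L

133 mEq/L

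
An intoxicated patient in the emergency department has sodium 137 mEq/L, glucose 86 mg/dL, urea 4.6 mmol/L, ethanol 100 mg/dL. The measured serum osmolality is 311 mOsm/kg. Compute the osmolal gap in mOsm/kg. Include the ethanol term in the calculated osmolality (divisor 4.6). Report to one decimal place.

5.9 mOsm/kg

Calculated osmolality = 2·Na + glucose/18 + urea + ethanol/4.6
= 2·137 + 86/18 + 4.6 + 100/4.6
= 274 + 4.78 + 4.60 + 21.74
= 305.12 mOsm/kg ≈ 305.1 mOsm/kg
Osmolar gap = measured − calculated = 311 − 305.1 = 5.9 mOsm/kg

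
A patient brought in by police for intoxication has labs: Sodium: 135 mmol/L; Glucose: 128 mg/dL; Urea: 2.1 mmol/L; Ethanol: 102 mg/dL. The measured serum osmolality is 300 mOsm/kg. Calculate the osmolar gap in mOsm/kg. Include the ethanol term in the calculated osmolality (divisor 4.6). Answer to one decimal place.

-1.4 mOsm/kg

Calculated osmolality = 2·Na + glucose/18 + urea + ethanol/4.6
= 2·135 + 128/18 + 2.1 + 102/4.6
= 270 + 7.11 + 2.10 + 22.17
= 301.38 mOsm/kg ≈ 301.4 mOsm/kg
Osmolar gap = measured − calculated = 300 − 301.4 = -1.4 mOsm/kg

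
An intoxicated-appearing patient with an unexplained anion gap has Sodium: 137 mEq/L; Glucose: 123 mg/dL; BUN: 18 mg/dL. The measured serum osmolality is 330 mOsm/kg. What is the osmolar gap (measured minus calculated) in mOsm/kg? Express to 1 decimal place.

Calculated osmolality = 2·Na + glucose/18 + BUN/2.8
= 2·137 + 123/18 + 18/2.8
= 274 + 6.83 + 6.43
= 287.26 mOsm/kg ≈ 287.3 mOsm/kg
Osmolar gap = measured − calculated = 330 − 287.3 = 42.7 mOsm/kg

42.7 mOsm/kg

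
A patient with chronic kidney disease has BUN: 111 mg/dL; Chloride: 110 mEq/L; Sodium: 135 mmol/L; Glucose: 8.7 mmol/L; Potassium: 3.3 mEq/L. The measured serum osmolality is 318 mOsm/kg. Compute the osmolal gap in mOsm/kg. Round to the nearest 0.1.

-0.3 mOsm/kg

Calculated osmolality = 2·Na + glucose + BUN/2.8
= 2·135 + 8.7 + 111/2.8
= 270 + 8.70 + 39.64
= 318.34 mOsm/kg ≈ 318.3 mOsm/kg
Osmolar gap = measured − calculated = 318 − 318.3 = -0.3 mOsm/kg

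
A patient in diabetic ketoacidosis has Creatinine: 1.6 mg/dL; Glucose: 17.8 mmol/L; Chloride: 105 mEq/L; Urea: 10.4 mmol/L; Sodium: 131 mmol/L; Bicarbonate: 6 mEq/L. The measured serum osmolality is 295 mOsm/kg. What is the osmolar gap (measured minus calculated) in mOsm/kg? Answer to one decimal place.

4.8 mOsm/kg

Calculated osmolality = 2·Na + glucose + urea
= 2·131 + 17.8 + 10.4
= 262 + 17.80 + 10.40
= 290.2 mOsm/kg ≈ 290.2 mOsm/kg
Osmolar gap = measured − calculated = 295 − 290.2 = 4.8 mOsm/kg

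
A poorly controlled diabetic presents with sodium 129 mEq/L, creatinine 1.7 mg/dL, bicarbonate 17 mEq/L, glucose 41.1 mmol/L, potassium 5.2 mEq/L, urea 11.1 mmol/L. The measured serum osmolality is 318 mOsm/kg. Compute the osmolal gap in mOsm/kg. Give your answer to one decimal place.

7.8 mOsm/kg

Calculated osmolality = 2·Na + glucose + urea
= 2·129 + 41.1 + 11.1
= 258 + 41.10 + 11.10
= 310.2 mOsm/kg ≈ 310.2 mOsm/kg
Osmolar gap = measured − calculated = 318 − 310.2 = 7.8 mOsm/kg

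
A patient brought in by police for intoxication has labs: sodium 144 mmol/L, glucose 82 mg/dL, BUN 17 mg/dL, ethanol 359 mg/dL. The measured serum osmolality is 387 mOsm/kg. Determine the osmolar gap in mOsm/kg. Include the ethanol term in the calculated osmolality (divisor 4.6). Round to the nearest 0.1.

10.3 mOsm/kg

Calculated osmolality = 2·Na + glucose/18 + BUN/2.8 + ethanol/4.6
= 2·144 + 82/18 + 17/2.8 + 359/4.6
= 288 + 4.56 + 6.07 + 78.04
= 376.67 mOsm/kg ≈ 376.7 mOsm/kg
Osmolar gap = measured − calculated = 387 − 376.7 = 10.3 mOsm/kg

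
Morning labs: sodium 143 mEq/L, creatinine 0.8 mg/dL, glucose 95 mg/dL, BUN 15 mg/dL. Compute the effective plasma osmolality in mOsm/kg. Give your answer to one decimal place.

Effective osmolality excludes urea (freely permeant across cell membranes):
2·Na + glucose/18
= 2·143 + 95/18
= 286 + 5.28
= 291.28 mOsm/kg

291.3 mOsm/kg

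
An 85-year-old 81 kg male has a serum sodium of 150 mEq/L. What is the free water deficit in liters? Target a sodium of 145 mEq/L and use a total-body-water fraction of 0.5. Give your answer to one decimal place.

TBW = 0.5 · 81 = 40.5 L
Free water deficit = TBW · (Na/145 − 1)
= 40.5 · (150/145 − 1)
= 40.5 · 0.0345
= 1.4 L

1.4 L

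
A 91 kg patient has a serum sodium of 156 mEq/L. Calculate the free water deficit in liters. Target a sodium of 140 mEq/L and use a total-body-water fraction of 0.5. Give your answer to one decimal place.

5.2 L

TBW = 0.5 · 91 = 45.5 L
Free water deficit = TBW · (Na/140 − 1)
= 45.5 · (156/140 − 1)
= 45.5 · 0.1143
= 5.2 L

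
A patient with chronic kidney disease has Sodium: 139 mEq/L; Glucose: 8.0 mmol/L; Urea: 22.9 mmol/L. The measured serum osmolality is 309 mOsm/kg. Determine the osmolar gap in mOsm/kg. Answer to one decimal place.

0.1 mOsm/kg

Calculated osmolality = 2·Na + glucose + urea
= 2·139 + 8 + 22.9
= 278 + 8 + 22.90
= 308.9 mOsm/kg ≈ 308.9 mOsm/kg
Osmolar gap = measured − calculated = 309 − 308.9 = 0.1 mOsm/kg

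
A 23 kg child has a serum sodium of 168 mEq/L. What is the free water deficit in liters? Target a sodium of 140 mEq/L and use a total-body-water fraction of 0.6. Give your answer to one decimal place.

TBW = 0.6 · 23 = 13.8 L
Free water deficit = TBW · (Na/140 − 1)
= 13.8 · (168/140 − 1)
= 13.8 · 0.2
= 2.76 L

2.8 L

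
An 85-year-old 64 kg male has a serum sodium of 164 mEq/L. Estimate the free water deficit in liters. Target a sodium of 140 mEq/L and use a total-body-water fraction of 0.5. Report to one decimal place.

5.5 L

TBW = 0.5 · 64 = 32 L
Free water deficit = TBW · (Na/140 − 1)
= 32 · (164/140 − 1)
= 32 · 0.1714
= 5.48 L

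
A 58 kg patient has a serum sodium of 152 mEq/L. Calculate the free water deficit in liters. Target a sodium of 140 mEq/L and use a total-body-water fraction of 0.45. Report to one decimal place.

2.2 L

TBW = 0.45 · 58 = 26.1 L
Free water deficit = TBW · (Na/140 − 1)
= 26.1 · (152/140 − 1)
= 26.1 · 0.0857
= 2.24 L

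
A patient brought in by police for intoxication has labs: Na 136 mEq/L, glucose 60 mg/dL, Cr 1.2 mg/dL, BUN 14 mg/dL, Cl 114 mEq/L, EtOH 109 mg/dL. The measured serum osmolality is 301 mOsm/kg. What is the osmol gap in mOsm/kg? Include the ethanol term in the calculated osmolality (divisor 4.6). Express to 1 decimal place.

Calculated osmolality = 2·Na + glucose/18 + BUN/2.8 + ethanol/4.6
= 2·136 + 60/18 + 14/2.8 + 109/4.6
= 272 + 3.33 + 5 + 23.70
= 304.03 mOsm/kg ≈ 304.0 mOsm/kg
Osmolar gap = measured − calculated = 301 − 304.0 = -3.0 mOsm/kg

-3.0 mOsm/kg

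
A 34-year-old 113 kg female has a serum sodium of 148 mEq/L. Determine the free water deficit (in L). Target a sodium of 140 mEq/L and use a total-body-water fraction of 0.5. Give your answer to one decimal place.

TBW = 0.5 · 113 = 56.5 L
Free water deficit = TBW · (Na/140 − 1)
= 56.5 · (148/140 − 1)
= 56.5 · 0.0571
= 3.23 L

3.2 L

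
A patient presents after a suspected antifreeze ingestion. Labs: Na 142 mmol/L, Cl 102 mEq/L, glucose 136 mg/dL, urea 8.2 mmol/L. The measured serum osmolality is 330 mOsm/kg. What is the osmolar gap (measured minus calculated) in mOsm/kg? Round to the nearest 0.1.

30.2 mOsm/kg

Calculated osmolality = 2·Na + glucose/18 + urea
= 2·142 + 136/18 + 8.2
= 284 + 7.56 + 8.20
= 299.76 mOsm/kg ≈ 299.8 mOsm/kg
Osmolar gap = measured − calculated = 330 − 299.8 = 30.2 mOsm/kg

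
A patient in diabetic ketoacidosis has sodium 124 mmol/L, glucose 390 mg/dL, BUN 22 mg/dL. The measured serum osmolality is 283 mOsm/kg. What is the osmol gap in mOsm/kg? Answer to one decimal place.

5.5 mOsm/kg

Calculated osmolality = 2·Na + glucose/18 + BUN/2.8
= 2·124 + 390/18 + 22/2.8
= 248 + 21.67 + 7.86
= 277.53 mOsm/kg ≈ 277.5 mOsm/kg
Osmolar gap = measured − calculated = 283 − 277.5 = 5.5 mOsm/kg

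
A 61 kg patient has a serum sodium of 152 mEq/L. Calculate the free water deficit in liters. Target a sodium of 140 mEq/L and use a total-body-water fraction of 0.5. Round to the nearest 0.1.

TBW = 0.5 · 61 = 30.5 L
Free water deficit = TBW · (Na/140 − 1)
= 30.5 · (152/140 − 1)
= 30.5 · 0.0857
= 2.61 L

2.6 L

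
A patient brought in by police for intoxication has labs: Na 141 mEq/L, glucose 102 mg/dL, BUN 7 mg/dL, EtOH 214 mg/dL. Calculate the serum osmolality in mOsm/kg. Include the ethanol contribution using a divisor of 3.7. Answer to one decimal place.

Calculated osmolality = 2·Na + glucose/18 + BUN/2.8 + ethanol/3.7
= 2·141 + 102/18 + 7/2.8 + 214/3.7
= 282 + 5.67 + 2.50 + 57.84
= 348.01 mOsm/kg

348.0 mOsm/kg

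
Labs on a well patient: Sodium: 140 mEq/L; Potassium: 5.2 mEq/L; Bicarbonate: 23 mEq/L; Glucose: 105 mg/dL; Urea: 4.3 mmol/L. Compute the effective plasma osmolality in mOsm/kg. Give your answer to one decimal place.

Effective osmolality excludes urea (freely permeant across cell membranes):
2·Na + glucose/18
= 2·140 + 105/18
= 280 + 5.83
= 285.83 mOsm/kg

285.8 mOsm/kg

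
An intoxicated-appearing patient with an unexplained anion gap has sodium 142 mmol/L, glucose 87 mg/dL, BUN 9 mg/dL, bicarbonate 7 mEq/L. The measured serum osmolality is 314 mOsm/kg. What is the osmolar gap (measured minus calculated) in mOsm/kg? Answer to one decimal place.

22.0 mOsm/kg

Calculated osmolality = 2·Na + glucose/18 + BUN/2.8
= 2·142 + 87/18 + 9/2.8
= 284 + 4.83 + 3.21
= 292.04 mOsm/kg ≈ 292.0 mOsm/kg
Osmolar gap = measured − calculated = 314 − 292.0 = 22.0 mOsm/kg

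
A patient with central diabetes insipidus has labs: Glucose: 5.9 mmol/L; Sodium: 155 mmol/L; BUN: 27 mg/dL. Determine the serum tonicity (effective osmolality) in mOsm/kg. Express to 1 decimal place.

Effective osmolality excludes urea (freely permeant across cell membranes):
2·Na + glucose
= 2·155 + 5.9
= 310 + 5.9
= 315.9 mOsm/kg

315.9 mOsm/kg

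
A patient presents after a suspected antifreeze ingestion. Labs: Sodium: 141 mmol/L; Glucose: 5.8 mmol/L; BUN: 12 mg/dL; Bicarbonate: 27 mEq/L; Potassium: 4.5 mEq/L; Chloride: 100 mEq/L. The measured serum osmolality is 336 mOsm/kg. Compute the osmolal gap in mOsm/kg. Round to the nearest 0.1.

Calculated osmolality = 2·Na + glucose + BUN/2.8
= 2·141 + 5.8 + 12/2.8
= 282 + 5.80 + 4.29
= 292.09 mOsm/kg ≈ 292.1 mOsm/kg
Osmolar gap = measured − calculated = 336 − 292.1 = 43.9 mOsm/kg

43.9 mOsm/kg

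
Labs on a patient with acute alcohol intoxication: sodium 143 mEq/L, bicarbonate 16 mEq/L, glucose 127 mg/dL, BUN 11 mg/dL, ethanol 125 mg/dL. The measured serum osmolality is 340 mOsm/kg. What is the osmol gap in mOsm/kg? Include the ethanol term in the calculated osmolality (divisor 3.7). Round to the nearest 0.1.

9.2 mOsm/kg

Calculated osmolality = 2·Na + glucose/18 + BUN/2.8 + ethanol/3.7
= 2·143 + 127/18 + 11/2.8 + 125/3.7
= 286 + 7.06 + 3.93 + 33.78
= 330.77 mOsm/kg ≈ 330.8 mOsm/kg
Osmolar gap = measured − calculated = 340 − 330.8 = 9.2 mOsm/kg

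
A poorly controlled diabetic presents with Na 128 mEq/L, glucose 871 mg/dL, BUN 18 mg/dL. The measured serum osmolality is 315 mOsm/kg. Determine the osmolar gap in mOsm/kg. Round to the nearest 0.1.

Calculated osmolality = 2·Na + glucose/18 + BUN/2.8
= 2·128 + 871/18 + 18/2.8
= 256 + 48.39 + 6.43
= 310.82 mOsm/kg ≈ 310.8 mOsm/kg
Osmolar gap = measured − calculated = 315 − 310.8 = 4.2 mOsm/kg

4.2 mOsm/kg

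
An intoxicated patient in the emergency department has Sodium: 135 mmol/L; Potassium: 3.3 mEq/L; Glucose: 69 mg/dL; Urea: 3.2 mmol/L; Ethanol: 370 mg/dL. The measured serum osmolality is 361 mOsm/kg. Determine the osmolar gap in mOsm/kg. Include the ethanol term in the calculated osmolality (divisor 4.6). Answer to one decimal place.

3.5 mOsm/kg

Calculated osmolality = 2·Na + glucose/18 + urea + ethanol/4.6
= 2·135 + 69/18 + 3.2 + 370/4.6
= 270 + 3.83 + 3.20 + 80.43
= 357.46 mOsm/kg ≈ 357.5 mOsm/kg
Osmolar gap = measured − calculated = 361 − 357.5 = 3.5 mOsm/kg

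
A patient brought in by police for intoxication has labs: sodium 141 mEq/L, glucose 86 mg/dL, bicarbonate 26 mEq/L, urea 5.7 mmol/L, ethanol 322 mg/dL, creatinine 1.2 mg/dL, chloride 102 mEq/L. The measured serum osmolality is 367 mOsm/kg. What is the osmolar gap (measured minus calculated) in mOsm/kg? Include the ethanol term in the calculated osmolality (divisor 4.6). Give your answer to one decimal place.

4.5 mOsm/kg

Calculated osmolality = 2·Na + glucose/18 + urea + ethanol/4.6
= 2·141 + 86/18 + 5.7 + 322/4.6
= 282 + 4.78 + 5.70 + 70
= 362.48 mOsm/kg ≈ 362.5 mOsm/kg
Osmolar gap = measured − calculated = 367 − 362.5 = 4.5 mOsm/kg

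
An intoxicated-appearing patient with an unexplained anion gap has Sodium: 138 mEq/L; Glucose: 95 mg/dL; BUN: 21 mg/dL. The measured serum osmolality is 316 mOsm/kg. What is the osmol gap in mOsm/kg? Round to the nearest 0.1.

27.2 mOsm/kg

Calculated osmolality = 2·Na + glucose/18 + BUN/2.8
= 2·138 + 95/18 + 21/2.8
= 276 + 5.28 + 7.50
= 288.78 mOsm/kg ≈ 288.8 mOsm/kg
Osmolar gap = measured − calculated = 316 − 288.8 = 27.2 mOsm/kg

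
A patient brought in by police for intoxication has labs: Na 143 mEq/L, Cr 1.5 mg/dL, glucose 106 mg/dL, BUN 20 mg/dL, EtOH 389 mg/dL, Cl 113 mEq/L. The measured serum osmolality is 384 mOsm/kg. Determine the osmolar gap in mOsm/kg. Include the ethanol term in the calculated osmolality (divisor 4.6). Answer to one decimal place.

0.4 mOsm/kg

Calculated osmolality = 2·Na + glucose/18 + BUN/2.8 + ethanol/4.6
= 2·143 + 106/18 + 20/2.8 + 389/4.6
= 286 + 5.89 + 7.14 + 84.57
= 383.6 mOsm/kg ≈ 383.6 mOsm/kg
Osmolar gap = measured − calculated = 384 − 383.6 = 0.4 mOsm/kg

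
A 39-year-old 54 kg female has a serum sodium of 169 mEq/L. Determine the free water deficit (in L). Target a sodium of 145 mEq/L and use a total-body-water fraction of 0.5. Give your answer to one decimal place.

4.5 L

TBW = 0.5 · 54 = 27 L
Free water deficit = TBW · (Na/145 − 1)
= 27 · (169/145 − 1)
= 27 · 0.1655
= 4.47 L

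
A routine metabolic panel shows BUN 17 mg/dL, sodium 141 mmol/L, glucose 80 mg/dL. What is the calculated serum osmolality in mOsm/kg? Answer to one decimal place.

292.5 mOsm/kg

Calculated osmolality = 2·Na + glucose/18 + BUN/2.8
= 2·141 + 80/18 + 17/2.8
= 282 + 4.44 + 6.07
= 292.51 mOsm/kg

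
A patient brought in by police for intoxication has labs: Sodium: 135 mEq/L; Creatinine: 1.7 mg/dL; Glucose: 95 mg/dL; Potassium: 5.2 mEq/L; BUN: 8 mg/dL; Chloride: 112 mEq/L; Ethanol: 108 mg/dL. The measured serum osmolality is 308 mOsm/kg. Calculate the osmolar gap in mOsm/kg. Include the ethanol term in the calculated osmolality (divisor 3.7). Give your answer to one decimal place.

0.7 mOsm/kg

Calculated osmolality = 2·Na + glucose/18 + BUN/2.8 + ethanol/3.7
= 2·135 + 95/18 + 8/2.8 + 108/3.7
= 270 + 5.28 + 2.86 + 29.19
= 307.33 mOsm/kg ≈ 307.3 mOsm/kg
Osmolar gap = measured − calculated = 308 − 307.3 = 0.7 mOsm/kg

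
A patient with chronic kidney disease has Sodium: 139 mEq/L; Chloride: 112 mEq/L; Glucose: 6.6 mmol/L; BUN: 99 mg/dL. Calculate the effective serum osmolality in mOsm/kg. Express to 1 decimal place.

Effective osmolality excludes urea (freely permeant across cell membranes):
2·Na + glucose
= 2·139 + 6.6
= 278 + 6.6
= 284.6 mOsm/kg

284.6 mOsm/kg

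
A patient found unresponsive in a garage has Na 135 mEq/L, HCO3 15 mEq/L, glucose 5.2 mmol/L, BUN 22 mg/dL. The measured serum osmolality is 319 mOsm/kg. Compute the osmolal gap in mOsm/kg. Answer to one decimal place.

35.9 mOsm/kg

Calculated osmolality = 2·Na + glucose + BUN/2.8
= 2·135 + 5.2 + 22/2.8
= 270 + 5.20 + 7.86
= 283.06 mOsm/kg ≈ 283.1 mOsm/kg
Osmolar gap = measured − calculated = 319 − 283.1 = 35.9 mOsm/kg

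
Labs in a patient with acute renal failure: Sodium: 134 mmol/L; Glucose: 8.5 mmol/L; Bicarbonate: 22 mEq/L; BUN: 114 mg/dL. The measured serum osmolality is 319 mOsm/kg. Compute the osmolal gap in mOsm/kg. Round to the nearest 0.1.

1.8 mOsm/kg

Calculated osmolality = 2·Na + glucose + BUN/2.8
= 2·134 + 8.5 + 114/2.8
= 268 + 8.50 + 40.71
= 317.21 mOsm/kg ≈ 317.2 mOsm/kg
Osmolar gap = measured − calculated = 319 − 317.2 = 1.8 mOsm/kg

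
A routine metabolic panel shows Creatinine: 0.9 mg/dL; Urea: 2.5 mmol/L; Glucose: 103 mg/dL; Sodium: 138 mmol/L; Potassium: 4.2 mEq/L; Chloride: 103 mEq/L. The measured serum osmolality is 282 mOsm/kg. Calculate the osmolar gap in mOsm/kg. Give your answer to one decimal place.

-2.2 mOsm/kg

Calculated osmolality = 2·Na + glucose/18 + urea
= 2·138 + 103/18 + 2.5
= 276 + 5.72 + 2.50
= 284.22 mOsm/kg ≈ 284.2 mOsm/kg
Osmolar gap = measured − calculated = 282 − 284.2 = -2.2 mOsm/kg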